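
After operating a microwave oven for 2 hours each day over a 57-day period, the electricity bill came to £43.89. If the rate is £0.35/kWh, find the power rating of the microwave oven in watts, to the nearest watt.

1100 W

Energy = £43.89 ÷ £0.35/kWh = 125.4 kWh
Runtime = 2 h/day × 57 days = 114 h
Power = 125.4 kWh ÷ 114 h = 1.1 kW = 1100 W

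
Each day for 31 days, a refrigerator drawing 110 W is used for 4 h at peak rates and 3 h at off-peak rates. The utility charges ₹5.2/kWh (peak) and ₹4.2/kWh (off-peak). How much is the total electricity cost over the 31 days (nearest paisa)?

Peak energy = 0.11 kW × 4 h × 31 = 13.64 kWh
Off-peak energy = 0.11 kW × 3 h × 31 = 10.23 kWh
Cost = 13.64 × ₹5.2 + 10.23 × ₹4.2 = ₹70.928 + ₹42.966 = ₹113.89

₹113.89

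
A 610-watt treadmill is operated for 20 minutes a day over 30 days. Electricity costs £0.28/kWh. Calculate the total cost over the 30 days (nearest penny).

£1.71

Runtime = 20 min × 30 = 600 min = 10 h
Energy = 0.61 kW × 10 h = 6.1 kWh
Cost = 6.1 kWh × £0.28/kWh = £1.71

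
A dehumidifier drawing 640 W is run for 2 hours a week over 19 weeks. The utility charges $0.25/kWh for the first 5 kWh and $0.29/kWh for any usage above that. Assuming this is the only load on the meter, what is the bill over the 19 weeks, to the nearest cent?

$6.85

Runtime = 2 h/week × 19 weeks = 38 h
Energy = 0.64 kW × 38 h = 24.32 kWh
Tier 1 (0–5 kWh): 5 × $0.25 = $1.25
Above 5 kWh: 19.32 × $0.29 = $5.6028
Bill = $6.85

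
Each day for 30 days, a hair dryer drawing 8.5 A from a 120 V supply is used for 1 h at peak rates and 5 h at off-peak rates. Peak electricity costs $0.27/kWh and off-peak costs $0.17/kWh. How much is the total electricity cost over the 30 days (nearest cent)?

$34.27

Power = 8.5 A × 120 V = 1020 W = 1.02 kW
Peak energy = 1.02 kW × 1 h × 30 = 30.6 kWh
Off-peak energy = 1.02 kW × 5 h × 30 = 153 kWh
Cost = 30.6 × $0.27 + 153 × $0.17 = $8.262 + $26.01 = $34.27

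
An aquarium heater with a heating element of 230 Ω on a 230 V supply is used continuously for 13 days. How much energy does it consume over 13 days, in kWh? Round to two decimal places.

Power = V²/R = 230²/230 = 230 W = 0.23 kW
Runtime = 24 h × 13 = 312 h
Energy = 0.23 kW × 312 h = 71.76 kWh

71.76 kWh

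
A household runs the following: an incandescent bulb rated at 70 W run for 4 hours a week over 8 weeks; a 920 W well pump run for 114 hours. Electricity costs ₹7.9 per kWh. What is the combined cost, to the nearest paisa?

incandescent bulb: Runtime = 4 h/week × 8 weeks = 32 h
incandescent bulb: 0.07 kW × 32 h = 2.24 kWh
well pump: 0.92 kW × 114 h = 104.88 kWh
Total energy = 107.12 kWh
Cost = 107.12 × ₹7.9 = ₹846.25

₹846.25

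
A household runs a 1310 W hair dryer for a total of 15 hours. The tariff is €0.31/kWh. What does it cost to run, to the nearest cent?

Energy = 1.31 kW × 15 h = 19.65 kWh
Cost = 19.65 kWh × €0.31/kWh = €6.09

€6.09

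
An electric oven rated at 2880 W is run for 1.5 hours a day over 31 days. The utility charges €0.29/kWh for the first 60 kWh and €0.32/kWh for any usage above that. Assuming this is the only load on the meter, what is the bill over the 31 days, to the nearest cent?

€41.05

Runtime = 1.5 h/day × 31 days = 46.5 h
Energy = 2.88 kW × 46.5 h = 133.92 kWh
Tier 1 (0–60 kWh): 60 × €0.29 = €17.4
Above 60 kWh: 73.92 × €0.32 = €23.6544
Bill = €41.05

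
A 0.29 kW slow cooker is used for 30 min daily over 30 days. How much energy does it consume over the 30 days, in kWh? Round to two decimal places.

Runtime = 30 min × 30 = 900 min = 15 h
Energy = 0.29 kW × 15 h = 4.35 kWh

4.35 kWh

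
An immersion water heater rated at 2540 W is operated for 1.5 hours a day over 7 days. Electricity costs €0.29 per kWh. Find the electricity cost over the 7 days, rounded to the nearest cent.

€7.73

Runtime = 1.5 h/day × 7 days = 10.5 h
Energy = 2.54 kW × 10.5 h = 26.67 kWh
Cost = 26.67 kWh × €0.29/kWh = €7.73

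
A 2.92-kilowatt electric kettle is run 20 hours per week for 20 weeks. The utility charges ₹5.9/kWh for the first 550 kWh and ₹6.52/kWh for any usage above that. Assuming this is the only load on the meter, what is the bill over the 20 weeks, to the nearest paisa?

₹7274.36

Runtime = 20 h/week × 20 weeks = 400 h
Energy = 2.92 kW × 400 h = 1168 kWh
Tier 1 (0–550 kWh): 550 × ₹5.9 = ₹3245
Above 550 kWh: 618 × ₹6.52 = ₹4029.36
Bill = ₹7274.36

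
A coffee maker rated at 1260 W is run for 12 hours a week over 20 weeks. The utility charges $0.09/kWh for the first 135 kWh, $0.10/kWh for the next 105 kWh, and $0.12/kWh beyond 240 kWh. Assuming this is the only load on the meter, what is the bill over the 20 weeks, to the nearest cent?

$30.14

Runtime = 12 h/week × 20 weeks = 240 h
Energy = 1.26 kW × 240 h = 302.4 kWh
Tier 1 (0–135 kWh): 135 × $0.09 = $12.15
Tier 2 (135–240 kWh): 105 × $0.10 = $10.5
Above 240 kWh: 62.4 × $0.12 = $7.488
Bill = $30.14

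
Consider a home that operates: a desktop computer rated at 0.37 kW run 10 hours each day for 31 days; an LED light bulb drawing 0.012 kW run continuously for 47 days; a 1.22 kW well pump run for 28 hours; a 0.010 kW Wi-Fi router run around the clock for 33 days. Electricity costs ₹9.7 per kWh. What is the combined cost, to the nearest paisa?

₹1652.07

desktop computer: Runtime = 10 h/day × 31 days = 310 h
desktop computer: 0.37 kW × 310 h = 114.7 kWh
LED light bulb: Runtime = 24 h × 47 = 1128 h
LED light bulb: 0.012 kW × 1128 h = 13.536 kWh
well pump: 1.22 kW × 28 h = 34.16 kWh
Wi-Fi router: Runtime = 24 h × 33 = 792 h
Wi-Fi router: 0.01 kW × 792 h = 7.92 kWh
Total energy = 170.316 kWh
Cost = 170.316 × ₹9.7 = ₹1652.07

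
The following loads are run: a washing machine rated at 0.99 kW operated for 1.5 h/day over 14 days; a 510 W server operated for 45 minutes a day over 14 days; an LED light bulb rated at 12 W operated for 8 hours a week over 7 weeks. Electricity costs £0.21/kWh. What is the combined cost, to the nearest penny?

£5.63

washing machine: Runtime = 1.5 h/day × 14 days = 21 h
washing machine: 0.99 kW × 21 h = 20.79 kWh
server: Runtime = 45 min × 14 = 630 min = 10.5 h
server: 0.51 kW × 10.5 h = 5.355 kWh
LED light bulb: Runtime = 8 h/week × 7 weeks = 56 h
LED light bulb: 0.012 kW × 56 h = 0.672 kWh
Total energy = 26.817 kWh
Cost = 26.817 × £0.21 = £5.63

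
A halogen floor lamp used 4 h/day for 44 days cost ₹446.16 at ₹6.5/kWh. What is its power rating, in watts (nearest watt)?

Energy = ₹446.16 ÷ ₹6.5/kWh = 68.64 kWh
Runtime = 4 h/day × 44 days = 176 h
Power = 68.64 kWh ÷ 176 h = 0.39 kW = 390 W

390 W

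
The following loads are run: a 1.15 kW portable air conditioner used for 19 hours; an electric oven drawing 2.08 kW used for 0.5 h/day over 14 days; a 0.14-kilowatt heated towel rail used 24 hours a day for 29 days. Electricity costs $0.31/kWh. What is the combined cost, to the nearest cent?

$41.49

portable air conditioner: 1.15 kW × 19 h = 21.85 kWh
electric oven: Runtime = 0.5 h/day × 14 days = 7 h
electric oven: 2.08 kW × 7 h = 14.56 kWh
heated towel rail: Runtime = 24 h × 29 = 696 h
heated towel rail: 0.14 kW × 696 h = 97.44 kWh
Total energy = 133.85 kWh
Cost = 133.85 × $0.31 = $41.49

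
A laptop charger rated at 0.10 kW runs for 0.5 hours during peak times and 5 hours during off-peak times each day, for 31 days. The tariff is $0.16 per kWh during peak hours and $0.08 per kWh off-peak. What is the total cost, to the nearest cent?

$1.49

Peak energy = 0.1 kW × 0.5 h × 31 = 1.55 kWh
Off-peak energy = 0.1 kW × 5 h × 31 = 15.5 kWh
Cost = 1.55 × $0.16 + 15.5 × $0.08 = $0.248 + $1.24 = $1.49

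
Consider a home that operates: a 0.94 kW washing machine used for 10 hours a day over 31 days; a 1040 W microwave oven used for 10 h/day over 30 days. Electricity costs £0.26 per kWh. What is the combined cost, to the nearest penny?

washing machine: Runtime = 10 h/day × 31 days = 310 h
washing machine: 0.94 kW × 310 h = 291.4 kWh
microwave oven: Runtime = 10 h/day × 30 days = 300 h
microwave oven: 1.04 kW × 300 h = 312 kWh
Total energy = 603.4 kWh
Cost = 603.4 × £0.26 = £156.88

£156.88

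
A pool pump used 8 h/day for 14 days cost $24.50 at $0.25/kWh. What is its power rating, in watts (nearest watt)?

Energy = $24.50 ÷ $0.25/kWh = 98 kWh
Runtime = 8 h/day × 14 days = 112 h
Power = 98 kWh ÷ 112 h = 0.875 kW = 875 W

875 W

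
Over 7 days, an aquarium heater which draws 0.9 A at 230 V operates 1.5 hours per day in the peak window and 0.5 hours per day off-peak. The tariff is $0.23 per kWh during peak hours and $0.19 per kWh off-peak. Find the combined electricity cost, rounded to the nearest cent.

Power = 0.9 A × 230 V = 207 W = 0.207 kW
Peak energy = 0.207 kW × 1.5 h × 7 = 2.1735 kWh
Off-peak energy = 0.207 kW × 0.5 h × 7 = 0.7245 kWh
Cost = 2.1735 × $0.23 + 0.7245 × $0.19 = $0.499905 + $0.137655 = $0.64

$0.64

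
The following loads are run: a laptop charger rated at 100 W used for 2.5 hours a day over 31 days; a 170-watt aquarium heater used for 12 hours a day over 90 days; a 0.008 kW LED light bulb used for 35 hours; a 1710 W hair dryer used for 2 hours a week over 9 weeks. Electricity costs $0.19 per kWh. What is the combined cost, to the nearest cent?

laptop charger: Runtime = 2.5 h/day × 31 days = 77.5 h
laptop charger: 0.1 kW × 77.5 h = 7.75 kWh
aquarium heater: Runtime = 12 h/day × 90 days = 1080 h
aquarium heater: 0.17 kW × 1080 h = 183.6 kWh
LED light bulb: 0.008 kW × 35 h = 0.28 kWh
hair dryer: Runtime = 2 h/week × 9 weeks = 18 h
hair dryer: 1.71 kW × 18 h = 30.78 kWh
Total energy = 222.41 kWh
Cost = 222.41 × $0.19 = $42.26

$42.26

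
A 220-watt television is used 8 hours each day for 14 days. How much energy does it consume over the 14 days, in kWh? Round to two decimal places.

Runtime = 8 h/day × 14 days = 112 h
Energy = 0.22 kW × 112 h = 24.64 kWh

24.64 kWh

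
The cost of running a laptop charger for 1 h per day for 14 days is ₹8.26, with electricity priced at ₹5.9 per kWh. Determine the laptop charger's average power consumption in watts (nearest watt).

Energy = ₹8.26 ÷ ₹5.9/kWh = 1.4 kWh
Runtime = 1 h/day × 14 days = 14 h
Power = 1.4 kWh ÷ 14 h = 0.1 kW = 100 W

100 W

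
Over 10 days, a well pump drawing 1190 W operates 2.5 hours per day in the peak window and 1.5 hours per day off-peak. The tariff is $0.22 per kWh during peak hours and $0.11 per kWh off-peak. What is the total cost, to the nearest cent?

Peak energy = 1.19 kW × 2.5 h × 10 = 29.75 kWh
Off-peak energy = 1.19 kW × 1.5 h × 10 = 17.85 kWh
Cost = 29.75 × $0.22 + 17.85 × $0.11 = $6.545 + $1.9635 = $8.51

$8.51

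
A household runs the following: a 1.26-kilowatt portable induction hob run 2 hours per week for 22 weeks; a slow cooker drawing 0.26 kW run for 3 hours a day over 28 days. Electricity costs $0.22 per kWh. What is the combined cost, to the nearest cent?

portable induction hob: Runtime = 2 h/week × 22 weeks = 44 h
portable induction hob: 1.26 kW × 44 h = 55.44 kWh
slow cooker: Runtime = 3 h/day × 28 days = 84 h
slow cooker: 0.26 kW × 84 h = 21.84 kWh
Total energy = 77.28 kWh
Cost = 77.28 × $0.22 = $17.00

$17.00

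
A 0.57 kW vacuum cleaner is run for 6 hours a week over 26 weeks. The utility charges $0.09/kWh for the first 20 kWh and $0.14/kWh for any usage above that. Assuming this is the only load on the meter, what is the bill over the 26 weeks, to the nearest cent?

$11.45

Runtime = 6 h/week × 26 weeks = 156 h
Energy = 0.57 kW × 156 h = 88.92 kWh
Tier 1 (0–20 kWh): 20 × $0.09 = $1.8
Above 20 kWh: 68.92 × $0.14 = $9.6488
Bill = $11.45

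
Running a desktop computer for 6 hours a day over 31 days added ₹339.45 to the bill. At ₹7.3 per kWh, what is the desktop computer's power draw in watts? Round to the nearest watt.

Energy = ₹339.45 ÷ ₹7.3/kWh = 46.5 kWh
Runtime = 6 h/day × 31 days = 186 h
Power = 46.5 kWh ÷ 186 h = 0.25 kW = 250 W

250 W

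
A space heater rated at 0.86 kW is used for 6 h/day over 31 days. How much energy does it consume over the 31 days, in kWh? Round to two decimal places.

159.96 kWh

Runtime = 6 h/day × 31 days = 186 h
Energy = 0.86 kW × 186 h = 159.96 kWh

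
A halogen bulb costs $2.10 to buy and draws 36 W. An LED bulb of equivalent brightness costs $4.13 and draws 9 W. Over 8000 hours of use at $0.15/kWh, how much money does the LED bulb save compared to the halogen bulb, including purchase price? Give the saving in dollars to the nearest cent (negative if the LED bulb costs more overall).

$30.37

halogen bulb: $2.10 + (36/1000) kW × 8000 h × $0.15 = $2.10 + $43.2 = $45.3
LED bulb: $4.13 + (9/1000) kW × 8000 h × $0.15 = $4.13 + $10.8 = $14.93
Saving = $45.3 − $14.93 = $30.37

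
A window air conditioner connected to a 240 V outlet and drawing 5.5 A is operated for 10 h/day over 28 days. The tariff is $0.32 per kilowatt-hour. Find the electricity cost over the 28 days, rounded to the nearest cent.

$118.27

Power = 5.5 A × 240 V = 1320 W = 1.32 kW
Runtime = 10 h/day × 28 days = 280 h
Energy = 1.32 kW × 280 h = 369.6 kWh
Cost = 369.6 kWh × $0.32/kWh = $118.27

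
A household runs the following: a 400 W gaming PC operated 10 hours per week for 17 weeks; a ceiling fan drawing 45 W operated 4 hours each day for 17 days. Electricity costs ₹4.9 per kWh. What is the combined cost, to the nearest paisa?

gaming PC: Runtime = 10 h/week × 17 weeks = 170 h
gaming PC: 0.4 kW × 170 h = 68 kWh
ceiling fan: Runtime = 4 h/day × 17 days = 68 h
ceiling fan: 0.045 kW × 68 h = 3.06 kWh
Total energy = 71.06 kWh
Cost = 71.06 × ₹4.9 = ₹348.19

₹348.19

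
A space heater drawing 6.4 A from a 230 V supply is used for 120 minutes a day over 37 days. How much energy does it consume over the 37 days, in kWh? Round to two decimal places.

Power = 6.4 A × 230 V = 1472 W = 1.472 kW
Runtime = 120 min × 37 = 4440 min = 74 h
Energy = 1.472 kW × 74 h = 108.928 kWh ≈ 108.93 kWh

108.93 kWh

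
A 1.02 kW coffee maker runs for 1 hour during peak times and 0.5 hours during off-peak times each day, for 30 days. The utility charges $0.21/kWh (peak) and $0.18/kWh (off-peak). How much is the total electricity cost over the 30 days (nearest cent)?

Peak energy = 1.02 kW × 1 h × 30 = 30.6 kWh
Off-peak energy = 1.02 kW × 0.5 h × 30 = 15.3 kWh
Cost = 30.6 × $0.21 + 15.3 × $0.18 = $6.426 + $2.754 = $9.18

$9.18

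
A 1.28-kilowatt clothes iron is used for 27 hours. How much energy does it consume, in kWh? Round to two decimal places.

Energy = 1.28 kW × 27 h = 34.56 kWh

34.56 kWh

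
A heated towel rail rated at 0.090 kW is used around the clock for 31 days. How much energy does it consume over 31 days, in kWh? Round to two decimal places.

Runtime = 24 h × 31 = 744 h
Energy = 0.09 kW × 744 h = 66.96 kWh

66.96 kWh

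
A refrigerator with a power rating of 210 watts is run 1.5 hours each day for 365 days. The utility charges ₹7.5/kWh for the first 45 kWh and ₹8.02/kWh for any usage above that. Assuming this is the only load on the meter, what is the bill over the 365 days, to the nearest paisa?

Runtime = 1.5 h/day × 365 days = 547.5 h
Energy = 0.21 kW × 547.5 h = 114.975 kWh
Tier 1 (0–45 kWh): 45 × ₹7.5 = ₹337.5
Above 45 kWh: 69.975 × ₹8.02 = ₹561.1995
Bill = ₹898.70

₹898.70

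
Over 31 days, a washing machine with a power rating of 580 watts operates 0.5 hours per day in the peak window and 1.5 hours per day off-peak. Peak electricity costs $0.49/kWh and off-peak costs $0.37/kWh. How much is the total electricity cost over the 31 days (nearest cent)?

Peak energy = 0.58 kW × 0.5 h × 31 = 8.99 kWh
Off-peak energy = 0.58 kW × 1.5 h × 31 = 26.97 kWh
Cost = 8.99 × $0.49 + 26.97 × $0.37 = $4.4051 + $9.9789 = $14.38

$14.38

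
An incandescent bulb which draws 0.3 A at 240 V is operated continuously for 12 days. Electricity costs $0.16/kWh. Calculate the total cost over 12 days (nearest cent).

$3.32

Power = 0.3 A × 240 V = 72 W = 0.072 kW
Runtime = 24 h × 12 = 288 h
Energy = 0.072 kW × 288 h = 20.736 kWh
Cost = 20.736 kWh × $0.16/kWh = $3.32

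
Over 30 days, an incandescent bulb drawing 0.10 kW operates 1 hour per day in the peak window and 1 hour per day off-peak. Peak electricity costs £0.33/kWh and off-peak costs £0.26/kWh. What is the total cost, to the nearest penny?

£1.77

Peak energy = 0.1 kW × 1 h × 30 = 3 kWh
Off-peak energy = 0.1 kW × 1 h × 30 = 3 kWh
Cost = 3 × £0.33 + 3 × £0.26 = £0.99 + £0.78 = £1.77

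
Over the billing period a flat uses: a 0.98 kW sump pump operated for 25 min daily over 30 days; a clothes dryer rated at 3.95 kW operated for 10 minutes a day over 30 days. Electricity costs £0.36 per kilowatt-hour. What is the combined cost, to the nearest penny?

£11.52

sump pump: Runtime = 25 min × 30 = 750 min = 12.5 h
sump pump: 0.98 kW × 12.5 h = 12.25 kWh
clothes dryer: Runtime = 10 min × 30 = 300 min = 5 h
clothes dryer: 3.95 kW × 5 h = 19.75 kWh
Total energy = 32 kWh
Cost = 32 × £0.36 = £11.52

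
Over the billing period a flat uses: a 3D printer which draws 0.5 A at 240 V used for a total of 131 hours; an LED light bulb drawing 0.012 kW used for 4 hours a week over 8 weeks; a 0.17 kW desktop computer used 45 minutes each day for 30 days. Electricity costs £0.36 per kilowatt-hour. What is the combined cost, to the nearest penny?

3D printer: Power = 0.5 A × 240 V = 120 W = 0.12 kW
3D printer: 0.12 kW × 131 h = 15.72 kWh
LED light bulb: Runtime = 4 h/week × 8 weeks = 32 h
LED light bulb: 0.012 kW × 32 h = 0.384 kWh
desktop computer: Runtime = 45 min × 30 = 1350 min = 22.5 h
desktop computer: 0.17 kW × 22.5 h = 3.825 kWh
Total energy = 19.929 kWh
Cost = 19.929 × £0.36 = £7.17

£7.17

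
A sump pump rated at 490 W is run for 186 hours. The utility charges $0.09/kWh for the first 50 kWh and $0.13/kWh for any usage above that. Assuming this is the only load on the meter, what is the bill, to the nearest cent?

$9.85

Energy = 0.49 kW × 186 h = 91.14 kWh
Tier 1 (0–50 kWh): 50 × $0.09 = $4.5
Above 50 kWh: 41.14 × $0.13 = $5.3482
Bill = $9.85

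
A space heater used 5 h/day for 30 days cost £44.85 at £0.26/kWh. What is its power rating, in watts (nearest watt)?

1150 W

Energy = £44.85 ÷ £0.26/kWh = 172.5 kWh
Runtime = 5 h/day × 30 days = 150 h
Power = 172.5 kWh ÷ 150 h = 1.15 kW = 1150 W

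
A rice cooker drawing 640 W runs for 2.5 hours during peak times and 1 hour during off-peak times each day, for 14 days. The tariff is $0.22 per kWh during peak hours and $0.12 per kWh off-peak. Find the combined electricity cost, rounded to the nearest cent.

$6.00

Peak energy = 0.64 kW × 2.5 h × 14 = 22.4 kWh
Off-peak energy = 0.64 kW × 1 h × 14 = 8.96 kWh
Cost = 22.4 × $0.22 + 8.96 × $0.12 = $4.928 + $1.0752 = $6.00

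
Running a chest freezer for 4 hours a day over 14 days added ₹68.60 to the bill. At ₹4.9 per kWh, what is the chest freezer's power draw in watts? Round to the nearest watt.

250 W

Energy = ₹68.60 ÷ ₹4.9/kWh = 14 kWh
Runtime = 4 h/day × 14 days = 56 h
Power = 14 kWh ÷ 56 h = 0.25 kW = 250 W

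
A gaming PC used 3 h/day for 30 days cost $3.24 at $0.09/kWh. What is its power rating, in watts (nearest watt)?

Energy = $3.24 ÷ $0.09/kWh = 36 kWh
Runtime = 3 h/day × 30 days = 90 h
Power = 36 kWh ÷ 90 h = 0.4 kW = 400 W

400 W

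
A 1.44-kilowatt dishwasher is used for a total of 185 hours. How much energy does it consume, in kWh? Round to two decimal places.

Energy = 1.44 kW × 185 h = 266.4 kWh

266.40 kWh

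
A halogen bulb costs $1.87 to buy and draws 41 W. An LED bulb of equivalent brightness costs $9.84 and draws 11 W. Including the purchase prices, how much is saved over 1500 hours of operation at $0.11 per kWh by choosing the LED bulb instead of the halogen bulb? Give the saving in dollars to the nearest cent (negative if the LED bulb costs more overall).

halogen bulb: $1.87 + (41/1000) kW × 1500 h × $0.11 = $1.87 + $6.765 = $8.635
LED bulb: $9.84 + (11/1000) kW × 1500 h × $0.11 = $9.84 + $1.815 = $11.655
Saving = $8.635 − $11.655 = −$3.02

-$3.02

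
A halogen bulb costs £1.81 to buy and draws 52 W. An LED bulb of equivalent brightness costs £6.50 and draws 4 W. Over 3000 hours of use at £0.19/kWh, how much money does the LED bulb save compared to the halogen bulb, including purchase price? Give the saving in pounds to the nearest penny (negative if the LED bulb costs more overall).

halogen bulb: £1.81 + (52/1000) kW × 3000 h × £0.19 = £1.81 + £29.64 = £31.45
LED bulb: £6.50 + (4/1000) kW × 3000 h × £0.19 = £6.50 + £2.28 = £8.78
Saving = £31.45 − £8.78 = £22.67

£22.67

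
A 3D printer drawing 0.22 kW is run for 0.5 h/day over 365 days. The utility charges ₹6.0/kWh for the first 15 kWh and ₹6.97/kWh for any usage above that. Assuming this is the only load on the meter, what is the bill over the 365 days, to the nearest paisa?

₹265.30

Runtime = 0.5 h/day × 365 days = 182.5 h
Energy = 0.22 kW × 182.5 h = 40.15 kWh
Tier 1 (0–15 kWh): 15 × ₹6.0 = ₹90
Above 15 kWh: 25.15 × ₹6.97 = ₹175.2955
Bill = ₹265.30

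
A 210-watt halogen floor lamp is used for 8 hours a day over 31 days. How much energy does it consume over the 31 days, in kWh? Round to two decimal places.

52.08 kWh

Runtime = 8 h/day × 31 days = 248 h
Energy = 0.21 kW × 248 h = 52.08 kWh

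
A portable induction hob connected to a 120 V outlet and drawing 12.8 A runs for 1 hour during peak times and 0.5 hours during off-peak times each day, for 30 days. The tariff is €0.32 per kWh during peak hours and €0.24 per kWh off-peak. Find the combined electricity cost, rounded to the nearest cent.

€20.28

Power = 12.8 A × 120 V = 1536 W = 1.536 kW
Peak energy = 1.536 kW × 1 h × 30 = 46.08 kWh
Off-peak energy = 1.536 kW × 0.5 h × 30 = 23.04 kWh
Cost = 46.08 × €0.32 + 23.04 × €0.24 = €14.7456 + €5.5296 = €20.28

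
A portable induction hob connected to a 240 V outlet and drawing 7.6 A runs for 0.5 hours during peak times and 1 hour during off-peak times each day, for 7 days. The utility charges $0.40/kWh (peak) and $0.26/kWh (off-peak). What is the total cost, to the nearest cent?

$5.87

Power = 7.6 A × 240 V = 1824 W = 1.824 kW
Peak energy = 1.824 kW × 0.5 h × 7 = 6.384 kWh
Off-peak energy = 1.824 kW × 1 h × 7 = 12.768 kWh
Cost = 6.384 × $0.40 + 12.768 × $0.26 = $2.5536 + $3.31968 = $5.87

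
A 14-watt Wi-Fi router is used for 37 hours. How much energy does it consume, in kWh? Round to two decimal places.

0.52 kWh

Energy = 0.014 kW × 37 h = 0.518 kWh ≈ 0.52 kWh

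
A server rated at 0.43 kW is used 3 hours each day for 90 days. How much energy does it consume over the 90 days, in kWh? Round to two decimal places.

116.10 kWh

Runtime = 3 h/day × 90 days = 270 h
Energy = 0.43 kW × 270 h = 116.1 kWh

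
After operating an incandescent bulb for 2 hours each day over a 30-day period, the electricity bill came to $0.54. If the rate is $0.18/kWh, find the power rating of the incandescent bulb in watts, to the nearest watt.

Energy = $0.54 ÷ $0.18/kWh = 3 kWh
Runtime = 2 h/day × 30 days = 60 h
Power = 3 kWh ÷ 60 h = 0.05 kW = 50 W

50 W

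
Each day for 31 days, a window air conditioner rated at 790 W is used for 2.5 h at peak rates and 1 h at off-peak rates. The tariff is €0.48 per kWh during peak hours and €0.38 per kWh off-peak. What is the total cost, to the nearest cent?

€38.69

Peak energy = 0.79 kW × 2.5 h × 31 = 61.225 kWh
Off-peak energy = 0.79 kW × 1 h × 31 = 24.49 kWh
Cost = 61.225 × €0.48 + 24.49 × €0.38 = €29.388 + €9.3062 = €38.69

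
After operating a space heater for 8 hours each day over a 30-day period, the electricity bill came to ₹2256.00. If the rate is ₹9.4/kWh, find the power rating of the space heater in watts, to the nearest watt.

Energy = ₹2256.00 ÷ ₹9.4/kWh = 240 kWh
Runtime = 8 h/day × 30 days = 240 h
Power = 240 kWh ÷ 240 h = 1 kW = 1000 W

1000 W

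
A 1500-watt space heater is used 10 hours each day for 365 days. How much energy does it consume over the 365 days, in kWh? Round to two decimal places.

Runtime = 10 h/day × 365 days = 3650 h
Energy = 1.5 kW × 3650 h = 5475 kWh

5475.00 kWh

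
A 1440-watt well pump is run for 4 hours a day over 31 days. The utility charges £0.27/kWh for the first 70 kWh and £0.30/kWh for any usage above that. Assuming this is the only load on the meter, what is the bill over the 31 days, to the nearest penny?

Runtime = 4 h/day × 31 days = 124 h
Energy = 1.44 kW × 124 h = 178.56 kWh
Tier 1 (0–70 kWh): 70 × £0.27 = £18.9
Above 70 kWh: 108.56 × £0.30 = £32.568
Bill = £51.47

£51.47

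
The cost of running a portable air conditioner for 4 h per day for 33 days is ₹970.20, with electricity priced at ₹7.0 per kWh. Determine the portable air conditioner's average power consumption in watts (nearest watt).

1050 W

Energy = ₹970.20 ÷ ₹7.0/kWh = 138.6 kWh
Runtime = 4 h/day × 33 days = 132 h
Power = 138.6 kWh ÷ 132 h = 1.05 kW = 1050 W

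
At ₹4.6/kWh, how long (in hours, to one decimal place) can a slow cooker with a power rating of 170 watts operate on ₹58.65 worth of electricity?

75.0 h

Energy available = ₹58.65 ÷ ₹4.6/kWh = 12.75 kWh
Hours = 12.75 kWh ÷ 0.17 kW = 75.0 h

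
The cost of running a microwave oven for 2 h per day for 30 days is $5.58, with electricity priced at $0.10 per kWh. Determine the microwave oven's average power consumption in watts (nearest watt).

930 W

Energy = $5.58 ÷ $0.10/kWh = 55.8 kWh
Runtime = 2 h/day × 30 days = 60 h
Power = 55.8 kWh ÷ 60 h = 0.93 kW = 930 W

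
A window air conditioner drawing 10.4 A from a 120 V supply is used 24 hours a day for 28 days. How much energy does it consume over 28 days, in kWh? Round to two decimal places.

838.66 kWh

Power = 10.4 A × 120 V = 1248 W = 1.248 kW
Runtime = 24 h × 28 = 672 h
Energy = 1.248 kW × 672 h = 838.656 kWh ≈ 838.66 kWh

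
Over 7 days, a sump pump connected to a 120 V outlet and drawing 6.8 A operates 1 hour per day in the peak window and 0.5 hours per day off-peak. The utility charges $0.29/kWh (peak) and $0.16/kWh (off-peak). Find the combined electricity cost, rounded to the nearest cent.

$2.11

Power = 6.8 A × 120 V = 816 W = 0.816 kW
Peak energy = 0.816 kW × 1 h × 7 = 5.712 kWh
Off-peak energy = 0.816 kW × 0.5 h × 7 = 2.856 kWh
Cost = 5.712 × $0.29 + 2.856 × $0.16 = $1.65648 + $0.45696 = $2.11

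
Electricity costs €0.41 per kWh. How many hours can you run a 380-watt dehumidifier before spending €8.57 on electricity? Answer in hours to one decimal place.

55.0 h

Energy available = €8.57 ÷ €0.41/kWh = 20.9024 kWh
Hours = 20.9024 kWh ÷ 0.38 kW = 55.0 h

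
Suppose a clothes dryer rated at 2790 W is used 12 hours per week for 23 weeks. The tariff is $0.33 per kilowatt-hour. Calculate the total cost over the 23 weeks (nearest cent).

$254.11

Runtime = 12 h/week × 23 weeks = 276 h
Energy = 2.79 kW × 276 h = 770.04 kWh
Cost = 770.04 kWh × $0.33/kWh = $254.11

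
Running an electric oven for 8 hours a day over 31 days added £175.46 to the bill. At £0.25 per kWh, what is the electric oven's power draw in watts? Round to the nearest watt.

2830 W

Energy = £175.46 ÷ £0.25/kWh = 701.84 kWh
Runtime = 8 h/day × 31 days = 248 h
Power = 701.84 kWh ÷ 248 h = 2.83 kW = 2830 W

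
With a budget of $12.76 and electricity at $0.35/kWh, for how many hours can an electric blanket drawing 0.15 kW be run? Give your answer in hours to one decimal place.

243.0 h

Energy available = $12.76 ÷ $0.35/kWh = 36.4571 kWh
Hours = 36.4571 kWh ÷ 0.15 kW = 243.0 h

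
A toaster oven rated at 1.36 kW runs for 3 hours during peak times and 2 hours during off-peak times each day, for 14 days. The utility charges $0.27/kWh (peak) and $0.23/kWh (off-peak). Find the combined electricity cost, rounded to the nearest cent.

$24.18

Peak energy = 1.36 kW × 3 h × 14 = 57.12 kWh
Off-peak energy = 1.36 kW × 2 h × 14 = 38.08 kWh
Cost = 57.12 × $0.27 + 38.08 × $0.23 = $15.4224 + $8.7584 = $24.18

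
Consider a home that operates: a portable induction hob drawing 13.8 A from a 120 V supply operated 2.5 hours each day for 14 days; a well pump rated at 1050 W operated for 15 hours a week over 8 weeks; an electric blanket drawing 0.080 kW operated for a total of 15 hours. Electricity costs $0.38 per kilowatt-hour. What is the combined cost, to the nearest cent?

$70.36

portable induction hob: Power = 13.8 A × 120 V = 1656 W = 1.656 kW
portable induction hob: Runtime = 2.5 h/day × 14 days = 35 h
portable induction hob: 1.656 kW × 35 h = 57.96 kWh
well pump: Runtime = 15 h/week × 8 weeks = 120 h
well pump: 1.05 kW × 120 h = 126 kWh
electric blanket: 0.08 kW × 15 h = 1.2 kWh
Total energy = 185.16 kWh
Cost = 185.16 × $0.38 = $70.36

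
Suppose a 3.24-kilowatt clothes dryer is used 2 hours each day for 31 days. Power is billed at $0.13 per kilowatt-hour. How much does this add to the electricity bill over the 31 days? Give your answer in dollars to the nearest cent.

Runtime = 2 h/day × 31 days = 62 h
Energy = 3.24 kW × 62 h = 200.88 kWh
Cost = 200.88 kWh × $0.13/kWh = $26.11

$26.11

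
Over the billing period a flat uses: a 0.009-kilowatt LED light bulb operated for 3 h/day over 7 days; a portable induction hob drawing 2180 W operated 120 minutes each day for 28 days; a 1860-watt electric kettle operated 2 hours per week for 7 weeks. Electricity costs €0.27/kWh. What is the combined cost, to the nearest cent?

€40.04

LED light bulb: Runtime = 3 h/day × 7 days = 21 h
LED light bulb: 0.009 kW × 21 h = 0.189 kWh
portable induction hob: Runtime = 120 min × 28 = 3360 min = 56 h
portable induction hob: 2.18 kW × 56 h = 122.08 kWh
electric kettle: Runtime = 2 h/week × 7 weeks = 14 h
electric kettle: 1.86 kW × 14 h = 26.04 kWh
Total energy = 148.309 kWh
Cost = 148.309 × €0.27 = €40.04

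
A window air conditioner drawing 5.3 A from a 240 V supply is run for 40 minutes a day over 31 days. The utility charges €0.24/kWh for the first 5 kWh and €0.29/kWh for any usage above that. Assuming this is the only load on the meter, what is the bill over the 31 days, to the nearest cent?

Power = 5.3 A × 240 V = 1272 W = 1.272 kW
Runtime = 40 min × 31 = 1240 min = 20.666666… h
Energy = 1.272 kW × 20.666666… h = 26.288 kWh
Tier 1 (0–5 kWh): 5 × €0.24 = €1.2
Above 5 kWh: 21.288 × €0.29 = €6.17352
Bill = €7.37

€7.37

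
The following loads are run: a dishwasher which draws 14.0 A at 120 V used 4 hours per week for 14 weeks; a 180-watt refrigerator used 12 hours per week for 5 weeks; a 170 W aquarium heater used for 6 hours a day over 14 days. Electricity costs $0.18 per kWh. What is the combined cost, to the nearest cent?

dishwasher: Power = 14.0 A × 120 V = 1680 W = 1.68 kW
dishwasher: Runtime = 4 h/week × 14 weeks = 56 h
dishwasher: 1.68 kW × 56 h = 94.08 kWh
refrigerator: Runtime = 12 h/week × 5 weeks = 60 h
refrigerator: 0.18 kW × 60 h = 10.8 kWh
aquarium heater: Runtime = 6 h/day × 14 days = 84 h
aquarium heater: 0.17 kW × 84 h = 14.28 kWh
Total energy = 119.16 kWh
Cost = 119.16 × $0.18 = $21.45

$21.45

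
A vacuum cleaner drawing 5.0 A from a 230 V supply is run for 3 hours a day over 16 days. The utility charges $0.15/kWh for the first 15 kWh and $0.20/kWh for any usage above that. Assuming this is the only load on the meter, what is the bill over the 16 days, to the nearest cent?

Power = 5.0 A × 230 V = 1150 W = 1.15 kW
Runtime = 3 h/day × 16 days = 48 h
Energy = 1.15 kW × 48 h = 55.2 kWh
Tier 1 (0–15 kWh): 15 × $0.15 = $2.25
Above 15 kWh: 40.2 × $0.20 = $8.04
Bill = $10.29

$10.29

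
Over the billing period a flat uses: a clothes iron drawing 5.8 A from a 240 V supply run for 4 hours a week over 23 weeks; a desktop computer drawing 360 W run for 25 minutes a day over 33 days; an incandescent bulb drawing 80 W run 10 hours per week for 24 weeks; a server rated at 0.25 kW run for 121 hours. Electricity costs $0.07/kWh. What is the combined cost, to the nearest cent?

clothes iron: Power = 5.8 A × 240 V = 1392 W = 1.392 kW
clothes iron: Runtime = 4 h/week × 23 weeks = 92 h
clothes iron: 1.392 kW × 92 h = 128.064 kWh
desktop computer: Runtime = 25 min × 33 = 825 min = 13.75 h
desktop computer: 0.36 kW × 13.75 h = 4.95 kWh
incandescent bulb: Runtime = 10 h/week × 24 weeks = 240 h
incandescent bulb: 0.08 kW × 240 h = 19.2 kWh
server: 0.25 kW × 121 h = 30.25 kWh
Total energy = 182.464 kWh
Cost = 182.464 × $0.07 = $12.77

$12.77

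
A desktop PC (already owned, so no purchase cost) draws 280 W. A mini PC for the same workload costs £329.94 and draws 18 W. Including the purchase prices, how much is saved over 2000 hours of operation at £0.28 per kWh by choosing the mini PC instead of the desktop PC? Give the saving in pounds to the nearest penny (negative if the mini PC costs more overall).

desktop PC: £0.00 + (280/1000) kW × 2000 h × £0.28 = £0.00 + £156.8 = £156.8
mini PC: £329.94 + (18/1000) kW × 2000 h × £0.28 = £329.94 + £10.08 = £340.02
Saving = £156.8 − £340.02 = −£183.22

-£183.22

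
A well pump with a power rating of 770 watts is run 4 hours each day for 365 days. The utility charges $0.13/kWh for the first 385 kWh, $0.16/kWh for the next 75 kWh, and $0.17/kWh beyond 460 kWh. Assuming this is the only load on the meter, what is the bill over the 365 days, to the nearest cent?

Runtime = 4 h/day × 365 days = 1460 h
Energy = 0.77 kW × 1460 h = 1124.2 kWh
Tier 1 (0–385 kWh): 385 × $0.13 = $50.05
Tier 2 (385–460 kWh): 75 × $0.16 = $12
Above 460 kWh: 664.2 × $0.17 = $112.914
Bill = $174.96

$174.96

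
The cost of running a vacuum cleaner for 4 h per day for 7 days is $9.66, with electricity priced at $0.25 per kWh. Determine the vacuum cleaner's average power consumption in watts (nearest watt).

1380 W

Energy = $9.66 ÷ $0.25/kWh = 38.64 kWh
Runtime = 4 h/day × 7 days = 28 h
Power = 38.64 kWh ÷ 28 h = 1.38 kW = 1380 W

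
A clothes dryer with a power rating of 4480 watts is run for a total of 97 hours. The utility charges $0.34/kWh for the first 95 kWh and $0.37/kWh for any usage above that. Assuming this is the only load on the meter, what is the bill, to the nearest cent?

$157.94

Energy = 4.48 kW × 97 h = 434.56 kWh
Tier 1 (0–95 kWh): 95 × $0.34 = $32.3
Above 95 kWh: 339.56 × $0.37 = $125.6372
Bill = $157.94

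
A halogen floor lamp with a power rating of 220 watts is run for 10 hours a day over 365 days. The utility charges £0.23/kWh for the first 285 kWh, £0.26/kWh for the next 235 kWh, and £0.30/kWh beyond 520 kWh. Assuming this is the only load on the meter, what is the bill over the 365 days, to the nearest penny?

£211.55

Runtime = 10 h/day × 365 days = 3650 h
Energy = 0.22 kW × 3650 h = 803 kWh
Tier 1 (0–285 kWh): 285 × £0.23 = £65.55
Tier 2 (285–520 kWh): 235 × £0.26 = £61.1
Above 520 kWh: 283 × £0.30 = £84.9
Bill = £211.55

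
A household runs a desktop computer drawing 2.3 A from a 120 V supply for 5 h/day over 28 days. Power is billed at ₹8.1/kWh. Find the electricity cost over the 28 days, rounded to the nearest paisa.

Power = 2.3 A × 120 V = 276 W = 0.276 kW
Runtime = 5 h/day × 28 days = 140 h
Energy = 0.276 kW × 140 h = 38.64 kWh
Cost = 38.64 kWh × ₹8.1/kWh = ₹312.98

₹312.98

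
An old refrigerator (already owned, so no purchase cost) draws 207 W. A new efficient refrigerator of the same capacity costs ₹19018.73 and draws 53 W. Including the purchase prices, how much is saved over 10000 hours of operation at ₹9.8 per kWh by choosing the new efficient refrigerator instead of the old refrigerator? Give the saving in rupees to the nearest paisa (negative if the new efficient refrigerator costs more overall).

-₹3926.73

old refrigerator: ₹0.00 + (207/1000) kW × 10000 h × ₹9.8 = ₹0.00 + ₹20286 = ₹20286
new efficient refrigerator: ₹19018.73 + (53/1000) kW × 10000 h × ₹9.8 = ₹19018.73 + ₹5194 = ₹24212.73
Saving = ₹20286 − ₹24212.73 = −₹3926.73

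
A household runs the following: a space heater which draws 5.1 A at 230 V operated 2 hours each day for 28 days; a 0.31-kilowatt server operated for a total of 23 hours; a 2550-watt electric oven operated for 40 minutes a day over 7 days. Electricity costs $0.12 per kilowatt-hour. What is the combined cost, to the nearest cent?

space heater: Power = 5.1 A × 230 V = 1173 W = 1.173 kW
space heater: Runtime = 2 h/day × 28 days = 56 h
space heater: 1.173 kW × 56 h = 65.688 kWh
server: 0.31 kW × 23 h = 7.13 kWh
electric oven: Runtime = 40 min × 7 = 280 min = 4.666666… h
electric oven: 2.55 kW × 4.666666… h = 11.9 kWh
Total energy = 84.718 kWh
Cost = 84.718 × $0.12 = $10.17

$10.17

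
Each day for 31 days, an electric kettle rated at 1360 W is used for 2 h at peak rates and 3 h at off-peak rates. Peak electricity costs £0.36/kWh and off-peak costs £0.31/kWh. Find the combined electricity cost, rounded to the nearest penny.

£69.56

Peak energy = 1.36 kW × 2 h × 31 = 84.32 kWh
Off-peak energy = 1.36 kW × 3 h × 31 = 126.48 kWh
Cost = 84.32 × £0.36 + 126.48 × £0.31 = £30.3552 + £39.2088 = £69.56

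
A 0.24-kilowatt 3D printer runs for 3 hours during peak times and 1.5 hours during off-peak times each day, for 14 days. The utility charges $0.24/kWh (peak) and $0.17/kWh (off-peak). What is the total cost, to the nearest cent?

$3.28

Peak energy = 0.24 kW × 3 h × 14 = 10.08 kWh
Off-peak energy = 0.24 kW × 1.5 h × 14 = 5.04 kWh
Cost = 10.08 × $0.24 + 5.04 × $0.17 = $2.4192 + $0.8568 = $3.28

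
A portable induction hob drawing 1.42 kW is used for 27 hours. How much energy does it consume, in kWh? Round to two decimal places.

38.34 kWh

Energy = 1.42 kW × 27 h = 38.34 kWh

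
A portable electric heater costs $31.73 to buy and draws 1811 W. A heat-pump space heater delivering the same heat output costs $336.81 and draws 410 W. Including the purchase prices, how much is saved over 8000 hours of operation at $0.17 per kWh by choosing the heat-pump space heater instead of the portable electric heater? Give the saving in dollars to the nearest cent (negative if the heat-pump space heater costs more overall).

$1600.28

portable electric heater: $31.73 + (1811/1000) kW × 8000 h × $0.17 = $31.73 + $2462.96 = $2494.69
heat-pump space heater: $336.81 + (410/1000) kW × 8000 h × $0.17 = $336.81 + $557.6 = $894.41
Saving = $2494.69 − $894.41 = $1600.28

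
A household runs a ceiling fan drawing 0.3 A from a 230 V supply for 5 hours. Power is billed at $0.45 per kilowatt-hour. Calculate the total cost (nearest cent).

Power = 0.3 A × 230 V = 69 W = 0.069 kW
Energy = 0.069 kW × 5 h = 0.345 kWh
Cost = 0.345 kWh × $0.45/kWh = $0.16

$0.16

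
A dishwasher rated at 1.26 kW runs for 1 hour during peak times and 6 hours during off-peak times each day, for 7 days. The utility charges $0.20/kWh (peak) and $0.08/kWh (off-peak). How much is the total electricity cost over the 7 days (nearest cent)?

$6.00

Peak energy = 1.26 kW × 1 h × 7 = 8.82 kWh
Off-peak energy = 1.26 kW × 6 h × 7 = 52.92 kWh
Cost = 8.82 × $0.20 + 52.92 × $0.08 = $1.764 + $4.2336 = $6.00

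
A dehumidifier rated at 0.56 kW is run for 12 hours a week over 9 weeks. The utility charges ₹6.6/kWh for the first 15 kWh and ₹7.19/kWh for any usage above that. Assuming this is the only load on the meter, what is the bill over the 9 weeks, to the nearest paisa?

Runtime = 12 h/week × 9 weeks = 108 h
Energy = 0.56 kW × 108 h = 60.48 kWh
Tier 1 (0–15 kWh): 15 × ₹6.6 = ₹99
Above 15 kWh: 45.48 × ₹7.19 = ₹327.0012
Bill = ₹426.00

₹426.00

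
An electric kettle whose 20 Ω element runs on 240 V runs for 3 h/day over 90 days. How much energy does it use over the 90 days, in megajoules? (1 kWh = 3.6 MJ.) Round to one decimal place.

Power = V²/R = 240²/20 = 2880 W = 2.88 kW
Runtime = 3 h/day × 90 days = 270 h
Energy = 2.88 kW × 270 h = 777.6 kWh
= 777.6 × 3.6 MJ = 2799.4 MJ

2799.4 MJ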